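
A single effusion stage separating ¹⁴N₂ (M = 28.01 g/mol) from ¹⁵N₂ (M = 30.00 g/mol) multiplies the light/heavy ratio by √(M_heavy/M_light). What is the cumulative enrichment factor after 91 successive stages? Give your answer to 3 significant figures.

Each stage multiplies the ratio by α = √(30.00/28.01), so after 91 stages the overall factor is α^91 = (30.00/28.01)^(91/2).
= 1.07105^(91/2) = 22.7.

22.7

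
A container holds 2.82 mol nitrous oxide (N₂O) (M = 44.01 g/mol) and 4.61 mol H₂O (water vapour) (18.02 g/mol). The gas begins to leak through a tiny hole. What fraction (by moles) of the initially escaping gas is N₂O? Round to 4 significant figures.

The effusion rate of species i is ∝ p_i/√M_i ∝ n_i/√M_i.
x_N₂O(eff) = (n_N₂O/√M_N₂O) / (n_N₂O/√M_N₂O + n_H₂O/√M_H₂O)
= (2.82/√44.01) / (2.82/√44.01 + 4.61/√18.02) = 0.4251/(0.4251 + 1.086) = 0.2813.

0.2813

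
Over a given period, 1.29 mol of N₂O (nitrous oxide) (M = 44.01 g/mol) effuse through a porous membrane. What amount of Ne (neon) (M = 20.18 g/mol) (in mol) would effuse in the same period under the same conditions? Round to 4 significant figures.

1.905 mol

Graham's law gives rate_Ne/rate_N₂O = √(M_N₂O/M_Ne) = √(44.01/20.18) = √2.181 = 1.477.
So the amount for Ne is 1.29 × 1.477 = 1.905 mol.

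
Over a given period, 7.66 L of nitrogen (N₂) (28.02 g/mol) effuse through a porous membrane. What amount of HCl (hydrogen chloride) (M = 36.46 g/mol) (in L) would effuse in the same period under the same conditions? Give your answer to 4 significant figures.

6.715 L

Using Graham's law: rate_HCl/rate_N₂ = √(M_N₂/M_HCl) = √(28.02/36.46) = √0.7685 = 0.8766.
So the volume for HCl is 7.66 × 0.8766 = 6.715 L.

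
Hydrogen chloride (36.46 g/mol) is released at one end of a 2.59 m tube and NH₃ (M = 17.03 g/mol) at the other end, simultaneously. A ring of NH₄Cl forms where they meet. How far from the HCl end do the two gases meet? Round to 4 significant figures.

1.051 m

In equal time, each gas travels a distance ∝ its rate ∝ 1/√M, so d_HCl/d_NH₃ = √(M_NH₃/M_HCl) = √(17.03/36.46) = 0.6834.
With d_HCl + d_NH₃ = 2.59 m, d_NH₃ = 2.59/(1 + 0.6834) = 1.539 m.
d_HCl = 2.59 − 1.539 = 1.051 m.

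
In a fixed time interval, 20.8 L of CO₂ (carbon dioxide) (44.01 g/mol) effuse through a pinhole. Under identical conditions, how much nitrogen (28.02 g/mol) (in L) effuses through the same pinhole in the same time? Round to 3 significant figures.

26.1 L

Using Graham's law: rate_N₂/rate_CO₂ = √(M_CO₂/M_N₂) = √(44.01/28.02) = √1.571 = 1.253.
So the volume for N₂ is 20.8 × 1.253 = 26.1 L.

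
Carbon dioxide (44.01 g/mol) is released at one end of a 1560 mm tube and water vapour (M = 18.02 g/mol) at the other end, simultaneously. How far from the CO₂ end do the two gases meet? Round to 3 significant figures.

609 mm

Distances travelled in equal time are proportional to diffusion rates, so d_CO₂/d_H₂O = √(M_H₂O/M_CO₂) = √(18.02/44.01) = 0.6399.
With d_CO₂ + d_H₂O = 1560 mm, d_H₂O = 1560/(1 + 0.6399) = 951.3 mm.
d_CO₂ = 1560 − 951.3 = 609 mm.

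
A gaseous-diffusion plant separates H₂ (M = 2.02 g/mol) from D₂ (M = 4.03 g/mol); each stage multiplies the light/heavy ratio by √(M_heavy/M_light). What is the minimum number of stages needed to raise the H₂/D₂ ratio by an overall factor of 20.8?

9

With α = √(4.03/2.02) per stage, ln α = ½ ln(1.99505) = 0.3453.
Need α^N ≥ 20.8 ⇒ N ≥ ln(20.8) / ln α = 3.035 / 0.3453 = 8.79.
So at least 9 stages are needed.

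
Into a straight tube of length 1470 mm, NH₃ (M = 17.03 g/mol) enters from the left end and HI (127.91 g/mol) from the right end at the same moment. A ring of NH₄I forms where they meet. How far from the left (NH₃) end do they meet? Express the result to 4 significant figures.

1077 mm

The fronts meet when d_NH₃ + d_HI = L with d_NH₃/d_HI = √(M_HI/M_NH₃) (Graham's law). Here √(M_HI/M_NH₃) = √(127.91/17.03) = 2.741.
With d_NH₃ + d_HI = 1470 mm, d_HI = 1470/(1 + 2.741) = 393.0 mm.
d_NH₃ = 1470 − 393.0 = 1077 mm.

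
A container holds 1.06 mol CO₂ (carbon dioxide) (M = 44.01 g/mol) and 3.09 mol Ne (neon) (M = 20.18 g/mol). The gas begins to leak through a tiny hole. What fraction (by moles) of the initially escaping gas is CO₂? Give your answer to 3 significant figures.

0.189

Each component's effusion rate ∝ (its partial pressure)·(1/√M) ∝ n_i/√M_i.
So x_CO₂ in the escaping gas = (n_CO₂/√M_CO₂) / Σ(n_i/√M_i)
= (1.06/√44.01) / (1.06/√44.01 + 3.09/√20.18) = 0.1598/(0.1598 + 0.6879) = 0.189.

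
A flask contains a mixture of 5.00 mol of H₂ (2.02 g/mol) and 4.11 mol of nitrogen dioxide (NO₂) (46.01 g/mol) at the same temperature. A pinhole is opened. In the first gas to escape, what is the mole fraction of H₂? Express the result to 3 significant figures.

0.853

Effusion rate of each component ∝ n_i/√M_i (partial pressure × 1/√M).
So x_H₂ in the escaping gas = (n_H₂/√M_H₂) / Σ(n_i/√M_i)
= (5.00/√2.02) / (5.00/√2.02 + 4.11/√46.01) = 3.518/(3.518 + 0.6059) = 0.853.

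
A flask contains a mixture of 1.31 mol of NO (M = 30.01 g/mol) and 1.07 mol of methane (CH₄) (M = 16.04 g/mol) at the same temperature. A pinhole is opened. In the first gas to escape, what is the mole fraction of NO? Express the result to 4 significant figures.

The effusion rate of species i is ∝ p_i/√M_i ∝ n_i/√M_i.
Mole fraction of NO in the effusate = (n_NO/√M_NO) / (n_NO/√M_NO + n_CH₄/√M_CH₄)
= (1.31/√30.01) / (1.31/√30.01 + 1.07/√16.04) = 0.2391/(0.2391 + 0.2672) = 0.4723.

0.4723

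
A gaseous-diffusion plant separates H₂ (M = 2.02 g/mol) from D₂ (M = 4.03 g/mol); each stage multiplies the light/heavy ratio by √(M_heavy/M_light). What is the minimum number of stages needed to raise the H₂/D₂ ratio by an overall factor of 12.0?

Single-stage factor α = √(4.03/2.02), so ln α = ½ ln(1.99505) = 0.3453.
Need α^N ≥ 12.0 ⇒ N ≥ ln(12.0) / ln α = 2.485 / 0.3453 = 7.20.
So at least 8 stages are needed.

8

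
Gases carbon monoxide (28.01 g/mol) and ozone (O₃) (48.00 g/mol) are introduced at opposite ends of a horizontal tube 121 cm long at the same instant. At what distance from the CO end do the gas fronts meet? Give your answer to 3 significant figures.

68.6 cm

Graham's law gives d_CO/d_O₃ = rate_CO/rate_O₃ = √(M_O₃/M_CO) = √(48.00/28.01) = 1.309.
With d_CO + d_O₃ = 121 cm, d_O₃ = 121/(1 + 1.309) = 52.40 cm.
d_CO = 121 − 52.40 = 68.6 cm.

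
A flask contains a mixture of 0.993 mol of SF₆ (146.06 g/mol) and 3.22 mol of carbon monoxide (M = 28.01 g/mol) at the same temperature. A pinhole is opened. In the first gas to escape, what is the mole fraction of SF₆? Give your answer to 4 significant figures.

Each component's effusion rate ∝ (its partial pressure)·(1/√M) ∝ n_i/√M_i.
So x_SF₆ in the escaping gas = (n_SF₆/√M_SF₆) / Σ(n_i/√M_i)
= (0.993/√146.06) / (0.993/√146.06 + 3.22/√28.01) = 0.08216/(0.08216 + 0.6084) = 0.1190.

0.1190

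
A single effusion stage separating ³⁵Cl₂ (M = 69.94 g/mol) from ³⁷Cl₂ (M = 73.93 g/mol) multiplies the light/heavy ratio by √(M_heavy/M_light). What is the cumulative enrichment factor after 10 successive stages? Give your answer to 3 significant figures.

1.32

Each stage multiplies the ratio by α = √(73.93/69.94), so after 10 stages the overall factor is α^10 = (73.93/69.94)^(10/2).
= 1.05705^5 = 1.32.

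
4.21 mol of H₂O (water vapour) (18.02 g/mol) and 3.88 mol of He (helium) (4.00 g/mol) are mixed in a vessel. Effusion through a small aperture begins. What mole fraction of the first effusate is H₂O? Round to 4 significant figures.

The effusion rate of species i is ∝ p_i/√M_i ∝ n_i/√M_i.
Mole fraction of H₂O in the effusate = (n_H₂O/√M_H₂O) / (n_H₂O/√M_H₂O + n_He/√M_He)
= (4.21/√18.02) / (4.21/√18.02 + 3.88/√4.00) = 0.9918/(0.9918 + 1.940) = 0.3383.

0.3383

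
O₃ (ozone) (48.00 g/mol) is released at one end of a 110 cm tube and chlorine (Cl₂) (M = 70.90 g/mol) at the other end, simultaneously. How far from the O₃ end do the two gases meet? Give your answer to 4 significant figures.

60.35 cm

In equal time, each gas travels a distance ∝ its rate ∝ 1/√M, so d_O₃/d_Cl₂ = √(M_Cl₂/M_O₃) = √(70.90/48.00) = 1.215.
With d_O₃ + d_Cl₂ = 110 cm, d_Cl₂ = 110/(1 + 1.215) = 49.65 cm.
d_O₃ = 110 − 49.65 = 60.35 cm.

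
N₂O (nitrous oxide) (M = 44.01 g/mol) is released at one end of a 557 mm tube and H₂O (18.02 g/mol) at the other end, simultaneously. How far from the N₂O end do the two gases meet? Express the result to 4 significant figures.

Graham's law gives d_N₂O/d_H₂O = rate_N₂O/rate_H₂O = √(M_H₂O/M_N₂O) = √(18.02/44.01) = 0.6399.
With d_N₂O + d_H₂O = 557 mm, d_H₂O = 557/(1 + 0.6399) = 339.7 mm.
d_N₂O = 557 − 339.7 = 217.3 mm.

217.3 mm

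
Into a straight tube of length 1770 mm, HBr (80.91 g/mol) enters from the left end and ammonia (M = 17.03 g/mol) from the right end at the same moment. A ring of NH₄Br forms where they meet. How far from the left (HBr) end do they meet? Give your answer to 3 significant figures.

557 mm

Graham's law gives d_HBr/d_NH₃ = rate_HBr/rate_NH₃ = √(M_NH₃/M_HBr) = √(17.03/80.91) = 0.4588.
With d_HBr + d_NH₃ = 1770 mm, d_NH₃ = 1770/(1 + 0.4588) = 1213 mm.
d_HBr = 1770 − 1213 = 557 mm.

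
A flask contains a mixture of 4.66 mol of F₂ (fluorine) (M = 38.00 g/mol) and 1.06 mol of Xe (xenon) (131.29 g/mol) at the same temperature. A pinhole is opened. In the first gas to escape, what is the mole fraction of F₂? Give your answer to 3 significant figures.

0.891

The effusion rate of species i is ∝ p_i/√M_i ∝ n_i/√M_i.
x_F₂(eff) = (n_F₂/√M_F₂) / (n_F₂/√M_F₂ + n_Xe/√M_Xe)
= (4.66/√38.00) / (4.66/√38.00 + 1.06/√131.29) = 0.7560/(0.7560 + 0.09251) = 0.891.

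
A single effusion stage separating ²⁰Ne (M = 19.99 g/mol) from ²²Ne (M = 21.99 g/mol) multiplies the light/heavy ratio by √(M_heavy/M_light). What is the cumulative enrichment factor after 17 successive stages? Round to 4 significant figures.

The single-stage factor is √(M_heavy/M_light), so 17 stages give [√(21.99/19.99)]^17 = (21.99/19.99)^(17/2).
= 1.10005^(17/2) = 2.249.

2.249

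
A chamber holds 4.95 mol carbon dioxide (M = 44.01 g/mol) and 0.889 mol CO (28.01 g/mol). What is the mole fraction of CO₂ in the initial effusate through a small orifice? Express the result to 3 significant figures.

Rate_i ∝ x_i/√M_i (Graham's law weighted by mole fraction), so the effusate composition follows n_i/√M_i.
So x_CO₂ in the escaping gas = (n_CO₂/√M_CO₂) / Σ(n_i/√M_i)
= (4.95/√44.01) / (4.95/√44.01 + 0.889/√28.01) = 0.7462/(0.7462 + 0.1680) = 0.816.

0.816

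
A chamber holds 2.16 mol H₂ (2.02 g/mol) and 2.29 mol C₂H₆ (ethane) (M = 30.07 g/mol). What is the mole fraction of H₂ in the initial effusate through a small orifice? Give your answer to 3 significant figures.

0.784

Rate_i ∝ x_i/√M_i (Graham's law weighted by mole fraction), so the effusate composition follows n_i/√M_i.
Mole fraction of H₂ in the effusate = (n_H₂/√M_H₂) / (n_H₂/√M_H₂ + n_C₂H₆/√M_C₂H₆)
= (2.16/√2.02) / (2.16/√2.02 + 2.29/√30.07) = 1.520/(1.520 + 0.4176) = 0.784.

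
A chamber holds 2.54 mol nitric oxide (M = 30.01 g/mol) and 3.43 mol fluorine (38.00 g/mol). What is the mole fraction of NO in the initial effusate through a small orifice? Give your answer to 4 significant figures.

0.4545

Effusion rate of each component ∝ n_i/√M_i (partial pressure × 1/√M).
So x_NO in the escaping gas = (n_NO/√M_NO) / Σ(n_i/√M_i)
= (2.54/√30.01) / (2.54/√30.01 + 3.43/√38.00) = 0.4637/(0.4637 + 0.5564) = 0.4545.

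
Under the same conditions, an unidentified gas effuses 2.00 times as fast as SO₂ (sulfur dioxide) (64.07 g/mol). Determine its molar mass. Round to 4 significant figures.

16.02 g/mol

Using Graham's law: rate_X/rate_SO₂ = √(M_SO₂/M_X).
2.00 = √(64.07/M_X)
M_X = 64.07 / 2.00² = 64.07 / 4.000 = 16.02 g/mol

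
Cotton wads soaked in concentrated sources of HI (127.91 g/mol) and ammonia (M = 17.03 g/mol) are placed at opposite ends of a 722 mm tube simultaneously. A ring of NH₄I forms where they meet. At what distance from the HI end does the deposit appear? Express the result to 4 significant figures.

The fronts meet when d_HI + d_NH₃ = L with d_HI/d_NH₃ = √(M_NH₃/M_HI) (Graham's law). Here √(M_NH₃/M_HI) = √(17.03/127.91) = 0.3649.
With d_HI + d_NH₃ = 722 mm, d_NH₃ = 722/(1 + 0.3649) = 529.0 mm.
d_HI = 722 − 529.0 = 193.0 mm.

193.0 mm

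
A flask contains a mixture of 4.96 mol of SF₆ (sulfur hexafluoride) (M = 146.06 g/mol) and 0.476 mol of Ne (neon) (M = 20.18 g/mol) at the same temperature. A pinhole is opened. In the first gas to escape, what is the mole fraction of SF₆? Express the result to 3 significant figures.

Effusion rate of each component ∝ n_i/√M_i (partial pressure × 1/√M).
Mole fraction of SF₆ in the effusate = (n_SF₆/√M_SF₆) / (n_SF₆/√M_SF₆ + n_Ne/√M_Ne)
= (4.96/√146.06) / (4.96/√146.06 + 0.476/√20.18) = 0.4104/(0.4104 + 0.1060) = 0.795.

0.795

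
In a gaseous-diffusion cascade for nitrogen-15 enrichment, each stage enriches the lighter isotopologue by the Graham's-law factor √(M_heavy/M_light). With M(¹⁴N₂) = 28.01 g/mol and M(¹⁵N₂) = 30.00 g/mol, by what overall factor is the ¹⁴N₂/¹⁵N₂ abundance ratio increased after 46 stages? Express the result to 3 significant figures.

Each stage multiplies the ratio by α = √(30.00/28.01), so after 46 stages the overall factor is α^46 = (30.00/28.01)^(46/2).
= 1.07105^23 = 4.85.

4.85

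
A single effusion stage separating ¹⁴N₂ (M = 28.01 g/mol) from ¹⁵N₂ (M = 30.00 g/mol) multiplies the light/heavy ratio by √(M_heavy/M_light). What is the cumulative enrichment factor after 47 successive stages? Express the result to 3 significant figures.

5.02

The single-stage factor is √(M_heavy/M_light), so 47 stages give [√(30.00/28.01)]^47 = (30.00/28.01)^(47/2).
= 1.07105^(47/2) = 5.02.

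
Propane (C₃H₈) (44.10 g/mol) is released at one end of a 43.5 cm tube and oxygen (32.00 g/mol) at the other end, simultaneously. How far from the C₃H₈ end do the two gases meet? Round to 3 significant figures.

20.0 cm

In equal time, each gas travels a distance ∝ its rate ∝ 1/√M, so d_C₃H₈/d_O₂ = √(M_O₂/M_C₃H₈) = √(32.00/44.10) = 0.8518.
With d_C₃H₈ + d_O₂ = 43.5 cm, d_O₂ = 43.5/(1 + 0.8518) = 23.49 cm.
d_C₃H₈ = 43.5 − 23.49 = 20.0 cm.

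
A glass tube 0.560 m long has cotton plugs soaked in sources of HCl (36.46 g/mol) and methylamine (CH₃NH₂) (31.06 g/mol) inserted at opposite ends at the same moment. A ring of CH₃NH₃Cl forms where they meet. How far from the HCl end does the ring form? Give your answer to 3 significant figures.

Graham's law gives d_HCl/d_CH₃NH₂ = rate_HCl/rate_CH₃NH₂ = √(M_CH₃NH₂/M_HCl) = √(31.06/36.46) = 0.9230.
With d_HCl + d_CH₃NH₂ = 0.560 m, d_CH₃NH₂ = 0.560/(1 + 0.9230) = 0.2912 m.
d_HCl = 0.560 − 0.2912 = 0.269 m.

0.269 m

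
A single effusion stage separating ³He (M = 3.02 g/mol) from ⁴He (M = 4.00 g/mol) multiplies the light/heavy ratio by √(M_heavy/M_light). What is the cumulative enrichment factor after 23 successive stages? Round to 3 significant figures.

After 23 stages the ratio has grown by (√(4.00/3.02))^23 = (4.00/3.02)^(23/2).
= 1.32450^(23/2) = 25.3.

25.3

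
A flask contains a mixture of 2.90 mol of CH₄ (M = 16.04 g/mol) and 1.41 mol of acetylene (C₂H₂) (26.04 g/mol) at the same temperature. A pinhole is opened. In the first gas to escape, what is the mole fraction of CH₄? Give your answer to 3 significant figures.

Rate_i ∝ x_i/√M_i (Graham's law weighted by mole fraction), so the effusate composition follows n_i/√M_i.
x_CH₄(eff) = (n_CH₄/√M_CH₄) / (n_CH₄/√M_CH₄ + n_C₂H₂/√M_C₂H₂)
= (2.90/√16.04) / (2.90/√16.04 + 1.41/√26.04) = 0.7241/(0.7241 + 0.2763) = 0.724.

0.724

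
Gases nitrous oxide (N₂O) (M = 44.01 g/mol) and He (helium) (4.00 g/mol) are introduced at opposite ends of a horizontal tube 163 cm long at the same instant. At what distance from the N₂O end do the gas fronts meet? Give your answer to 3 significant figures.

37.8 cm

The fronts meet when d_N₂O + d_He = L with d_N₂O/d_He = √(M_He/M_N₂O) (Graham's law). Here √(M_He/M_N₂O) = √(4.00/44.01) = 0.3015.
With d_N₂O + d_He = 163 cm, d_He = 163/(1 + 0.3015) = 125.2 cm.
d_N₂O = 163 − 125.2 = 37.8 cm.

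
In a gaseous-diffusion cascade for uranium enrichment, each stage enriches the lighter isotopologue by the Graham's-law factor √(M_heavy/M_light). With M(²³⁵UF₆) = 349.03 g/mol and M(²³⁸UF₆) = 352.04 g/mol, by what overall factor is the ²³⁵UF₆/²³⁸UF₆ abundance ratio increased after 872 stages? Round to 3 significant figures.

42.3

After 872 stages the ratio has grown by (√(352.04/349.03))^872 = (352.04/349.03)^(872/2).
= 1.00862^436 = 42.3.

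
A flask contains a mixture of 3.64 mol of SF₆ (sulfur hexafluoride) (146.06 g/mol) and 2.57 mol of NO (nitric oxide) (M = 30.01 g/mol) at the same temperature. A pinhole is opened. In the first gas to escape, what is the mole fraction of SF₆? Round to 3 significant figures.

The effusion rate of species i is ∝ p_i/√M_i ∝ n_i/√M_i.
x_SF₆(eff) = (n_SF₆/√M_SF₆) / (n_SF₆/√M_SF₆ + n_NO/√M_NO)
= (3.64/√146.06) / (3.64/√146.06 + 2.57/√30.01) = 0.3012/(0.3012 + 0.4691) = 0.391.

0.391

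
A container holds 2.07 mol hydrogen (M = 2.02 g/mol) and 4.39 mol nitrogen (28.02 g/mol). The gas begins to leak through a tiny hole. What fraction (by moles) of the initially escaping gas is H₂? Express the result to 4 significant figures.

Rate_i ∝ x_i/√M_i (Graham's law weighted by mole fraction), so the effusate composition follows n_i/√M_i.
Mole fraction of H₂ in the effusate = (n_H₂/√M_H₂) / (n_H₂/√M_H₂ + n_N₂/√M_N₂)
= (2.07/√2.02) / (2.07/√2.02 + 4.39/√28.02) = 1.456/(1.456 + 0.8293) = 0.6372.

0.6372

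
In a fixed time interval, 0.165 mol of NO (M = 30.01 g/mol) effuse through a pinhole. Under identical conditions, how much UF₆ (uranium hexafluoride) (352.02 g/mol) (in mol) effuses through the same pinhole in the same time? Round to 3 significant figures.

0.0482 mol

Using Graham's law: rate_UF₆/rate_NO = √(M_NO/M_UF₆) = √(30.01/352.02) = √0.08525 = 0.2920.
So the amount for UF₆ is 0.165 × 0.2920 = 0.0482 mol.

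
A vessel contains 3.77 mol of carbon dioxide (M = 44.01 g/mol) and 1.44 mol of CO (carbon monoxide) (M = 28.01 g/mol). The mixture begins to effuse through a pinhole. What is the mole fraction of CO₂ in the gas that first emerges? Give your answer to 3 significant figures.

Each component's effusion rate ∝ (its partial pressure)·(1/√M) ∝ n_i/√M_i.
x_CO₂(eff) = (n_CO₂/√M_CO₂) / (n_CO₂/√M_CO₂ + n_CO/√M_CO)
= (3.77/√44.01) / (3.77/√44.01 + 1.44/√28.01) = 0.5683/(0.5683 + 0.2721) = 0.676.

0.676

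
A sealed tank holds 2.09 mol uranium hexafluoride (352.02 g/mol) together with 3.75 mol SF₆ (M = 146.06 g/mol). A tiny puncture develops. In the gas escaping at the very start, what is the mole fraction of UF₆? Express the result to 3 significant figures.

0.264

The effusion rate of species i is ∝ p_i/√M_i ∝ n_i/√M_i.
So x_UF₆ in the escaping gas = (n_UF₆/√M_UF₆) / Σ(n_i/√M_i)
= (2.09/√352.02) / (2.09/√352.02 + 3.75/√146.06) = 0.1114/(0.1114 + 0.3103) = 0.264.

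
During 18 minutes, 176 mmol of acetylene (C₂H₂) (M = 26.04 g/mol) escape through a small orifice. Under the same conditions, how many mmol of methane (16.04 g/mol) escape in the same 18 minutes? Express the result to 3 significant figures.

224 mmol

Using Graham's law: rate_CH₄/rate_C₂H₂ = √(M_C₂H₂/M_CH₄) = √(26.04/16.04) = √1.623 = 1.274.
So the amount for CH₄ is 176 × 1.274 = 224 mmol.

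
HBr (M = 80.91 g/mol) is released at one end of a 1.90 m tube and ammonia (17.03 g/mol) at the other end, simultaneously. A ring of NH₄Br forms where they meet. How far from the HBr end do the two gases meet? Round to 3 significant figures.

0.598 m

Graham's law gives d_HBr/d_NH₃ = rate_HBr/rate_NH₃ = √(M_NH₃/M_HBr) = √(17.03/80.91) = 0.4588.
With d_HBr + d_NH₃ = 1.90 m, d_NH₃ = 1.90/(1 + 0.4588) = 1.302 m.
d_HBr = 1.90 − 1.302 = 0.598 m.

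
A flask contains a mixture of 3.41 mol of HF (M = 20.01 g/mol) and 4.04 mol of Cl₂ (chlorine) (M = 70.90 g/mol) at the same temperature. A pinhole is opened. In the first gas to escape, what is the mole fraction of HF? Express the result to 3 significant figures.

0.614

Each component's effusion rate ∝ (its partial pressure)·(1/√M) ∝ n_i/√M_i.
x_HF(eff) = (n_HF/√M_HF) / (n_HF/√M_HF + n_Cl₂/√M_Cl₂)
= (3.41/√20.01) / (3.41/√20.01 + 4.04/√70.90) = 0.7623/(0.7623 + 0.4798) = 0.614.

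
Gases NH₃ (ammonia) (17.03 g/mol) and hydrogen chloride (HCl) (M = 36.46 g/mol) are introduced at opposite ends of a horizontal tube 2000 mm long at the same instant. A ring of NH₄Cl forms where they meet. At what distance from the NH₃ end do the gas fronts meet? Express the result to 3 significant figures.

The fronts meet when d_NH₃ + d_HCl = L with d_NH₃/d_HCl = √(M_HCl/M_NH₃) (Graham's law). Here √(M_HCl/M_NH₃) = √(36.46/17.03) = 1.463.
With d_NH₃ + d_HCl = 2000 mm, d_HCl = 2000/(1 + 1.463) = 812.0 mm.
d_NH₃ = 2000 − 812.0 = 1190 mm.

1190 mm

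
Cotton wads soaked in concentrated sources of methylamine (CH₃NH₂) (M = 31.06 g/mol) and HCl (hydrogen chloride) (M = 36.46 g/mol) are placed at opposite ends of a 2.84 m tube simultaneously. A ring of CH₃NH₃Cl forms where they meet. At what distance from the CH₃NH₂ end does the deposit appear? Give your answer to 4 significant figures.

Distances travelled in equal time are proportional to diffusion rates, so d_CH₃NH₂/d_HCl = √(M_HCl/M_CH₃NH₂) = √(36.46/31.06) = 1.083.
With d_CH₃NH₂ + d_HCl = 2.84 m, d_HCl = 2.84/(1 + 1.083) = 1.363 m.
d_CH₃NH₂ = 2.84 − 1.363 = 1.477 m.

1.477 m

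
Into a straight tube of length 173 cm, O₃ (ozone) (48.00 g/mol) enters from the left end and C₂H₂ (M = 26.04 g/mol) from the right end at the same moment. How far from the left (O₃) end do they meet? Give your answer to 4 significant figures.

Distances travelled in equal time are proportional to diffusion rates, so d_O₃/d_C₂H₂ = √(M_C₂H₂/M_O₃) = √(26.04/48.00) = 0.7365.
With d_O₃ + d_C₂H₂ = 173 cm, d_C₂H₂ = 173/(1 + 0.7365) = 99.62 cm.
d_O₃ = 173 − 99.62 = 73.38 cm.

73.38 cm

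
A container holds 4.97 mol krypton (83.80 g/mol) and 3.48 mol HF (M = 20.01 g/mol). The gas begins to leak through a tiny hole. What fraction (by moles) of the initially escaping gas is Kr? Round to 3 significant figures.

0.411

Effusion rate of each component ∝ n_i/√M_i (partial pressure × 1/√M).
Mole fraction of Kr in the effusate = (n_Kr/√M_Kr) / (n_Kr/√M_Kr + n_HF/√M_HF)
= (4.97/√83.80) / (4.97/√83.80 + 3.48/√20.01) = 0.5429/(0.5429 + 0.7780) = 0.411.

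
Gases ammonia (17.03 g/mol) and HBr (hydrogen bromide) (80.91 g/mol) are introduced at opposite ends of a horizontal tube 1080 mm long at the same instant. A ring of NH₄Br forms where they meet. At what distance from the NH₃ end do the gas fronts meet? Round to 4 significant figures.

740.3 mm

Graham's law gives d_NH₃/d_HBr = rate_NH₃/rate_HBr = √(M_HBr/M_NH₃) = √(80.91/17.03) = 2.180.
With d_NH₃ + d_HBr = 1080 mm, d_HBr = 1080/(1 + 2.180) = 339.7 mm.
d_NH₃ = 1080 − 339.7 = 740.3 mm.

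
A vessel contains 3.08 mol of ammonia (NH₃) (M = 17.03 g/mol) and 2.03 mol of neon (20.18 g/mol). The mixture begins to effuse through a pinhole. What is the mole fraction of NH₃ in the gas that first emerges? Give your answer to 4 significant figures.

Effusion rate of each component ∝ n_i/√M_i (partial pressure × 1/√M).
Mole fraction of NH₃ in the effusate = (n_NH₃/√M_NH₃) / (n_NH₃/√M_NH₃ + n_Ne/√M_Ne)
= (3.08/√17.03) / (3.08/√17.03 + 2.03/√20.18) = 0.7464/(0.7464 + 0.4519) = 0.6229.

0.6229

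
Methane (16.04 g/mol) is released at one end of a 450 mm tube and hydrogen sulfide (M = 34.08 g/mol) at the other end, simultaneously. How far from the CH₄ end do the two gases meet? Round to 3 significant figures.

Distances travelled in equal time are proportional to diffusion rates, so d_CH₄/d_H₂S = √(M_H₂S/M_CH₄) = √(34.08/16.04) = 1.458.
With d_CH₄ + d_H₂S = 450 mm, d_H₂S = 450/(1 + 1.458) = 183.1 mm.
d_CH₄ = 450 − 183.1 = 267 mm.

267 mm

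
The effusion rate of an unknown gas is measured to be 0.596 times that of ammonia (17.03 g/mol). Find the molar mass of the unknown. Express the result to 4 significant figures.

47.94 g/mol

Using Graham's law: rate_X/rate_NH₃ = √(M_NH₃/M_X).
0.596 = √(17.03/M_X)
M_X = 17.03 / 0.596² = 17.03 / 0.3552 = 47.94 g/mol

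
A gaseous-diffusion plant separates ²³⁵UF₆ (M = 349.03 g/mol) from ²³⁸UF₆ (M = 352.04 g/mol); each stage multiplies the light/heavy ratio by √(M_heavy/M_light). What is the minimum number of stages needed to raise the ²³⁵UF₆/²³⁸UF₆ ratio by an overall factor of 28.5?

Single-stage factor α = √(352.04/349.03), so ln α = ½ ln(1.00862) = 0.004293.
Need α^N ≥ 28.5 ⇒ N ≥ ln(28.5) / ln α = 3.350 / 0.004293 = 780.23.
Rounding up, N = 781 stages.

781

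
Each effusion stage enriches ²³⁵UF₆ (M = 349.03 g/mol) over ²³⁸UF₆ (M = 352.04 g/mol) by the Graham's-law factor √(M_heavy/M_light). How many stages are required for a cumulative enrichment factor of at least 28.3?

779

Per stage α = (352.04/349.03)^(1/2) = 1.00862^0.5, giving ln α = 0.004293.
Need α^N ≥ 28.3 ⇒ N ≥ ln(28.3) / ln α = 3.343 / 0.004293 = 778.59.
Minimum whole number of stages: N = 779.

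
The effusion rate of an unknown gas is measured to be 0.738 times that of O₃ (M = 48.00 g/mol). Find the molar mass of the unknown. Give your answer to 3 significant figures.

By Graham's law, rate_X/rate_O₃ = √(M_O₃/M_X).
0.738 = √(48.00/M_X)
M_X = 48.00 / 0.738² = 48.00 / 0.5446 = 88.1 g/mol

88.1 g/mol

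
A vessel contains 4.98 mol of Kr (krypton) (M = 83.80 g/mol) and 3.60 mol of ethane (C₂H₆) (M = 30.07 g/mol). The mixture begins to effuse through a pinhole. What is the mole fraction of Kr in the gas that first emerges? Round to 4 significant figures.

0.4531

Each component's effusion rate ∝ (its partial pressure)·(1/√M) ∝ n_i/√M_i.
Mole fraction of Kr in the effusate = (n_Kr/√M_Kr) / (n_Kr/√M_Kr + n_C₂H₆/√M_C₂H₆)
= (4.98/√83.80) / (4.98/√83.80 + 3.60/√30.07) = 0.5440/(0.5440 + 0.6565) = 0.4531.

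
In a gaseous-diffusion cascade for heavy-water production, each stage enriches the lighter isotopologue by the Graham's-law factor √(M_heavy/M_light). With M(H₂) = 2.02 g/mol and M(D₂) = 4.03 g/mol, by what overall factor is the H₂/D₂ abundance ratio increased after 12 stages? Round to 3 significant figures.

63.1

The single-stage factor is √(M_heavy/M_light), so 12 stages give [√(4.03/2.02)]^12 = (4.03/2.02)^(12/2).
= 1.99505^6 = 63.1.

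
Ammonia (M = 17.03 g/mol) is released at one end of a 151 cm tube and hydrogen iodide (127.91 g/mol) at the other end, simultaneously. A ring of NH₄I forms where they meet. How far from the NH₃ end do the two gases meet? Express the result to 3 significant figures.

Distances travelled in equal time are proportional to diffusion rates, so d_NH₃/d_HI = √(M_HI/M_NH₃) = √(127.91/17.03) = 2.741.
With d_NH₃ + d_HI = 151 cm, d_HI = 151/(1 + 2.741) = 40.37 cm.
d_NH₃ = 151 − 40.37 = 111 cm.

111 cm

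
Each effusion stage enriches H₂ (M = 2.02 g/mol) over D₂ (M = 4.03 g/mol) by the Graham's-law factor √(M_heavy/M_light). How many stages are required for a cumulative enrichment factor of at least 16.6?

9

Per stage α = (4.03/2.02)^(1/2) = 1.99505^0.5, giving ln α = 0.3453.
Need α^N ≥ 16.6 ⇒ N ≥ ln(16.6) / ln α = 2.809 / 0.3453 = 8.14.
Minimum whole number of stages: N = 9.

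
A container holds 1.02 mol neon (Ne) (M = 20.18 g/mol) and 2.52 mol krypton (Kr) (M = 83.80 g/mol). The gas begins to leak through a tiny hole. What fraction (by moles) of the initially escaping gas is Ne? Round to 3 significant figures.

0.452

The effusion rate of species i is ∝ p_i/√M_i ∝ n_i/√M_i.
Mole fraction of Ne in the effusate = (n_Ne/√M_Ne) / (n_Ne/√M_Ne + n_Kr/√M_Kr)
= (1.02/√20.18) / (1.02/√20.18 + 2.52/√83.80) = 0.2271/(0.2271 + 0.2753) = 0.452.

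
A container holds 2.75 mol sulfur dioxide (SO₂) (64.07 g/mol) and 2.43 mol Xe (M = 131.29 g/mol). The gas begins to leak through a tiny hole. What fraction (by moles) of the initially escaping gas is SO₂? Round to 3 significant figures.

0.618

Rate_i ∝ x_i/√M_i (Graham's law weighted by mole fraction), so the effusate composition follows n_i/√M_i.
x_SO₂(eff) = (n_SO₂/√M_SO₂) / (n_SO₂/√M_SO₂ + n_Xe/√M_Xe)
= (2.75/√64.07) / (2.75/√64.07 + 2.43/√131.29) = 0.3436/(0.3436 + 0.2121) = 0.618.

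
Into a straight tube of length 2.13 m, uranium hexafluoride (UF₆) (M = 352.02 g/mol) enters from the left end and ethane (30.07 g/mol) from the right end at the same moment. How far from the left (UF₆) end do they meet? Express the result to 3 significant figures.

0.482 m

Distances travelled in equal time are proportional to diffusion rates, so d_UF₆/d_C₂H₆ = √(M_C₂H₆/M_UF₆) = √(30.07/352.02) = 0.2923.
With d_UF₆ + d_C₂H₆ = 2.13 m, d_C₂H₆ = 2.13/(1 + 0.2923) = 1.648 m.
d_UF₆ = 2.13 − 1.648 = 0.482 m.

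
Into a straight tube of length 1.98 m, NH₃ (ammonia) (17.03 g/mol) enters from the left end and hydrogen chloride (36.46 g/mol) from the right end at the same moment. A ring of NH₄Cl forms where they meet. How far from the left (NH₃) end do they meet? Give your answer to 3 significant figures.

1.18 m

In equal time, each gas travels a distance ∝ its rate ∝ 1/√M, so d_NH₃/d_HCl = √(M_HCl/M_NH₃) = √(36.46/17.03) = 1.463.
With d_NH₃ + d_HCl = 1.98 m, d_HCl = 1.98/(1 + 1.463) = 0.8038 m.
d_NH₃ = 1.98 − 0.8038 = 1.18 m.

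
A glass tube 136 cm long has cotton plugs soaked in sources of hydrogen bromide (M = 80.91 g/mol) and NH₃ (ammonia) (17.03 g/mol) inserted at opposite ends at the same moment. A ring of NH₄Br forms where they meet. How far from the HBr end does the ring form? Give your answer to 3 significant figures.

Graham's law gives d_HBr/d_NH₃ = rate_HBr/rate_NH₃ = √(M_NH₃/M_HBr) = √(17.03/80.91) = 0.4588.
With d_HBr + d_NH₃ = 136 cm, d_NH₃ = 136/(1 + 0.4588) = 93.23 cm.
d_HBr = 136 − 93.23 = 42.8 cm.

42.8 cm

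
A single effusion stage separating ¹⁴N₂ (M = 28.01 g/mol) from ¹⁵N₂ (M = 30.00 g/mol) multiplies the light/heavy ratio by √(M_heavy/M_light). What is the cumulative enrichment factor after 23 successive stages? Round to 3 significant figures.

2.20

Overall factor = α^23 with α = √(30.00/28.01), i.e. (30.00/28.01)^(23/2).
= 1.07105^(23/2) = 2.20.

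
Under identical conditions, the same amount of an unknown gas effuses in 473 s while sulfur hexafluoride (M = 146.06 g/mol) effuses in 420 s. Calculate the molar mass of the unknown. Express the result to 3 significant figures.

185 g/mol

Graham's law gives t_X/t_SF₆ = √(M_X/M_SF₆).
473/420 = 1.126 = √(M_X/146.06)
M_X = 146.06 × 1.126² = 146.06 × 1.268 = 185 g/mol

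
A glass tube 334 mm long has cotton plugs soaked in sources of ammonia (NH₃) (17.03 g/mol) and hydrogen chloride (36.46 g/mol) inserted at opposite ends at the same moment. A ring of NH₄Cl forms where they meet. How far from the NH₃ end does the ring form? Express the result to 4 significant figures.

In equal time, each gas travels a distance ∝ its rate ∝ 1/√M, so d_NH₃/d_HCl = √(M_HCl/M_NH₃) = √(36.46/17.03) = 1.463.
With d_NH₃ + d_HCl = 334 mm, d_HCl = 334/(1 + 1.463) = 135.6 mm.
d_NH₃ = 334 − 135.6 = 198.4 mm.

198.4 mm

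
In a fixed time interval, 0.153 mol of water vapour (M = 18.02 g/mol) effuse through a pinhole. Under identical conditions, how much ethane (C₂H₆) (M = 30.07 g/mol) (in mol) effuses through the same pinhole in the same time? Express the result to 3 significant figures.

0.118 mol

Graham's law gives rate_C₂H₆/rate_H₂O = √(M_H₂O/M_C₂H₆) = √(18.02/30.07) = √0.5993 = 0.7741.
So the amount for C₂H₆ is 0.153 × 0.7741 = 0.118 mol.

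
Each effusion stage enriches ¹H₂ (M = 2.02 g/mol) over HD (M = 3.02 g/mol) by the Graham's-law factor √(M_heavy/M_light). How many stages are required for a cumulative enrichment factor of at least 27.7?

17

Single-stage factor α = √(3.02/2.02), so ln α = ½ ln(1.49505) = 0.2011.
Need α^N ≥ 27.7 ⇒ N ≥ ln(27.7) / ln α = 3.321 / 0.2011 = 16.52.
Rounding up, N = 17 stages.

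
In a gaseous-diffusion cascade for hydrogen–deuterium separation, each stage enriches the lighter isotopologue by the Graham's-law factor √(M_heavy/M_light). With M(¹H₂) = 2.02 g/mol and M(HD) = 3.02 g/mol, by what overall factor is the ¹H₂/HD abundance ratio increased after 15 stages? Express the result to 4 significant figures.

20.41

The single-stage factor is √(M_heavy/M_light), so 15 stages give [√(3.02/2.02)]^15 = (3.02/2.02)^(15/2).
= 1.49505^(15/2) = 20.41.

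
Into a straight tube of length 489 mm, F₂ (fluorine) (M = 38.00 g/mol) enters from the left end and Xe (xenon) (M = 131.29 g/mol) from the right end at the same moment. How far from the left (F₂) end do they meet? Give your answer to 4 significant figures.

Graham's law gives d_F₂/d_Xe = rate_F₂/rate_Xe = √(M_Xe/M_F₂) = √(131.29/38.00) = 1.859.
With d_F₂ + d_Xe = 489 mm, d_Xe = 489/(1 + 1.859) = 171.1 mm.
d_F₂ = 489 − 171.1 = 317.9 mm.

317.9 mm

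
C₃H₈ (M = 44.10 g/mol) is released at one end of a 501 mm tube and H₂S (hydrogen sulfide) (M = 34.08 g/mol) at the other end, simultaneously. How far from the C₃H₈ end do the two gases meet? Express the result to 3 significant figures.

234 mm

Graham's law gives d_C₃H₈/d_H₂S = rate_C₃H₈/rate_H₂S = √(M_H₂S/M_C₃H₈) = √(34.08/44.10) = 0.8791.
With d_C₃H₈ + d_H₂S = 501 mm, d_H₂S = 501/(1 + 0.8791) = 266.6 mm.
d_C₃H₈ = 501 − 266.6 = 234 mm.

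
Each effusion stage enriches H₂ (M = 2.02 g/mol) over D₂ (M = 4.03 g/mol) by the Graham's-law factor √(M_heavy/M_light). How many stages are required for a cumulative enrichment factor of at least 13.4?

Single-stage factor α = √(4.03/2.02), so ln α = ½ ln(1.99505) = 0.3453.
Need α^N ≥ 13.4 ⇒ N ≥ ln(13.4) / ln α = 2.595 / 0.3453 = 7.52.
So at least 8 stages are needed.

8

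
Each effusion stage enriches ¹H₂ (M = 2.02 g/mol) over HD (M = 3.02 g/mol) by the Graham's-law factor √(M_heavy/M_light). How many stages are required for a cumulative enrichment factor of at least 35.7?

18

Single-stage factor α = √(3.02/2.02), so ln α = ½ ln(1.49505) = 0.2011.
Need α^N ≥ 35.7 ⇒ N ≥ ln(35.7) / ln α = 3.575 / 0.2011 = 17.78.
Minimum whole number of stages: N = 18.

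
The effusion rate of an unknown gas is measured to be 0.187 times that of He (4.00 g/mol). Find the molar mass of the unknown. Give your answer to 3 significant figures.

Using Graham's law: rate_X/rate_He = √(M_He/M_X).
0.187 = √(4.00/M_X)
M_X = 4.00 / 0.187² = 4.00 / 0.03497 = 114 g/mol

114 g/mol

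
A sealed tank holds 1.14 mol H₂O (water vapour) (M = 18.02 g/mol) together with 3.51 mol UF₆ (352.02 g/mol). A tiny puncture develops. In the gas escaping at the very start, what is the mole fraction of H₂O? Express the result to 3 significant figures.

0.589

The effusion rate of species i is ∝ p_i/√M_i ∝ n_i/√M_i.
So x_H₂O in the escaping gas = (n_H₂O/√M_H₂O) / Σ(n_i/√M_i)
= (1.14/√18.02) / (1.14/√18.02 + 3.51/√352.02) = 0.2686/(0.2686 + 0.1871) = 0.589.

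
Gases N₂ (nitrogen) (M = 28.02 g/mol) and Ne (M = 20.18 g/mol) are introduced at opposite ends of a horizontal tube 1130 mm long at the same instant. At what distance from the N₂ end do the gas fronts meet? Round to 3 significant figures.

519 mm

Graham's law gives d_N₂/d_Ne = rate_N₂/rate_Ne = √(M_Ne/M_N₂) = √(20.18/28.02) = 0.8486.
With d_N₂ + d_Ne = 1130 mm, d_Ne = 1130/(1 + 0.8486) = 611.3 mm.
d_N₂ = 1130 − 611.3 = 519 mm.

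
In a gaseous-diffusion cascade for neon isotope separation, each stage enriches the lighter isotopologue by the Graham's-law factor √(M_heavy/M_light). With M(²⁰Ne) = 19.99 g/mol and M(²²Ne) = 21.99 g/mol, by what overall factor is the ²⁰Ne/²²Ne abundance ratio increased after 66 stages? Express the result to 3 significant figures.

Overall factor = α^66 with α = √(21.99/19.99), i.e. (21.99/19.99)^(66/2).
= 1.10005^33 = 23.3.

23.3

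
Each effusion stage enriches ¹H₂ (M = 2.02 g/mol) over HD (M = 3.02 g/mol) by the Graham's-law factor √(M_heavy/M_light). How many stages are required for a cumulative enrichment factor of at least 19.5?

Single-stage factor α = √(3.02/2.02), so ln α = ½ ln(1.49505) = 0.2011.
Need α^N ≥ 19.5 ⇒ N ≥ ln(19.5) / ln α = 2.970 / 0.2011 = 14.77.
So at least 15 stages are needed.

15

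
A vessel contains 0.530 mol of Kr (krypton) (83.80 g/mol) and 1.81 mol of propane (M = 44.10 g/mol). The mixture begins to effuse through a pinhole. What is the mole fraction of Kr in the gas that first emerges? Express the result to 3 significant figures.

0.175

Effusion rate of each component ∝ n_i/√M_i (partial pressure × 1/√M).
Mole fraction of Kr in the effusate = (n_Kr/√M_Kr) / (n_Kr/√M_Kr + n_C₃H₈/√M_C₃H₈)
= (0.530/√83.80) / (0.530/√83.80 + 1.81/√44.10) = 0.05790/(0.05790 + 0.2726) = 0.175.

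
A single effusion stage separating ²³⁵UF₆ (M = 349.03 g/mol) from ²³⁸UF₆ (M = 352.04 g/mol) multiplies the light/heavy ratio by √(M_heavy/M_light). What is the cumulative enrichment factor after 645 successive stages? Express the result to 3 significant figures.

15.9

Each stage multiplies the ratio by α = √(352.04/349.03), so after 645 stages the overall factor is α^645 = (352.04/349.03)^(645/2).
= 1.00862^(645/2) = 15.9.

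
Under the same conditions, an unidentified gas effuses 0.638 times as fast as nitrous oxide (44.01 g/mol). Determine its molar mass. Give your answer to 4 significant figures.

108.1 g/mol

Using Graham's law: rate_X/rate_N₂O = √(M_N₂O/M_X).
0.638 = √(44.01/M_X)
M_X = 44.01 / 0.638² = 44.01 / 0.4070 = 108.1 g/mol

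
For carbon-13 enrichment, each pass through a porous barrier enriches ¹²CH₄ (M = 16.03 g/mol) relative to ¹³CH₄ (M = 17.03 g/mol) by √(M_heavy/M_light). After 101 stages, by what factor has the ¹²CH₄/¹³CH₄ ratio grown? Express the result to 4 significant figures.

After 101 stages the ratio has grown by (√(17.03/16.03))^101 = (17.03/16.03)^(101/2).
= 1.06238^(101/2) = 21.24.

21.24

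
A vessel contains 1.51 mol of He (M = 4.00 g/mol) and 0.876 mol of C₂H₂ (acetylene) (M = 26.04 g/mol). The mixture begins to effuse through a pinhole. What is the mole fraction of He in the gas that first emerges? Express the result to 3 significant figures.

0.815

Effusion rate of each component ∝ n_i/√M_i (partial pressure × 1/√M).
x_He(eff) = (n_He/√M_He) / (n_He/√M_He + n_C₂H₂/√M_C₂H₂)
= (1.51/√4.00) / (1.51/√4.00 + 0.876/√26.04) = 0.7550/(0.7550 + 0.1717) = 0.815.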